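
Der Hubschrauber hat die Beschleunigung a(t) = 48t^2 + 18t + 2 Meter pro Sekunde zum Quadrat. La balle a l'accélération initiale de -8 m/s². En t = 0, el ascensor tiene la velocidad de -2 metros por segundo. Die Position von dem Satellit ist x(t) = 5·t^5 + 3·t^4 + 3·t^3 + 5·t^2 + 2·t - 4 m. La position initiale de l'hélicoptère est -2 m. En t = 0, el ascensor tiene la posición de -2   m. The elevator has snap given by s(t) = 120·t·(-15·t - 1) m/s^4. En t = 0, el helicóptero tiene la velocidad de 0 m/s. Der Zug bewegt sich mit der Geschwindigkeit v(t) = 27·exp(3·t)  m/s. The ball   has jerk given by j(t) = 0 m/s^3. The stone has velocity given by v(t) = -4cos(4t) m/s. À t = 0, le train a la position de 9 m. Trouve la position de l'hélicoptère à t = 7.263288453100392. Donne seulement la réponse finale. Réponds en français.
La position à t = 7.263288453100392 est x = 12332.7992095005.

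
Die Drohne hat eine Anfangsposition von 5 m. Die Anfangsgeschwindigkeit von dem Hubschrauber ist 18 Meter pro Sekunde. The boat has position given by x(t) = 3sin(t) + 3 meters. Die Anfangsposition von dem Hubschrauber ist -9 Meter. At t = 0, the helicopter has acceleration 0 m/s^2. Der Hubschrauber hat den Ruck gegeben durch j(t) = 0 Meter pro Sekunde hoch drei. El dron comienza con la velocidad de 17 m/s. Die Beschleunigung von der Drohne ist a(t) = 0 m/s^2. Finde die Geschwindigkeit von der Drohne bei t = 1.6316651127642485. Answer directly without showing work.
Bei t = 1.6316651127642485, v = 17.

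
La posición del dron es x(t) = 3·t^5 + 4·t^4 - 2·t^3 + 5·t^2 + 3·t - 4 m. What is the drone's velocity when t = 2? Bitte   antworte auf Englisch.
To solve this, we need to take 1 derivative of our position equation x(t) = 3·t^5 + 4·t^4 - 2·t^3 + 5·t^2 + 3·t - 4. Taking d/dt of x(t), we find v(t) = 15·t^4 + 16·t^3 - 6·t^2 + 10·t + 3. Using v(t) = 15·t^4 + 16·t^3 - 6·t^2 + 10·t + 3 and substituting t = 2, we find v = 367.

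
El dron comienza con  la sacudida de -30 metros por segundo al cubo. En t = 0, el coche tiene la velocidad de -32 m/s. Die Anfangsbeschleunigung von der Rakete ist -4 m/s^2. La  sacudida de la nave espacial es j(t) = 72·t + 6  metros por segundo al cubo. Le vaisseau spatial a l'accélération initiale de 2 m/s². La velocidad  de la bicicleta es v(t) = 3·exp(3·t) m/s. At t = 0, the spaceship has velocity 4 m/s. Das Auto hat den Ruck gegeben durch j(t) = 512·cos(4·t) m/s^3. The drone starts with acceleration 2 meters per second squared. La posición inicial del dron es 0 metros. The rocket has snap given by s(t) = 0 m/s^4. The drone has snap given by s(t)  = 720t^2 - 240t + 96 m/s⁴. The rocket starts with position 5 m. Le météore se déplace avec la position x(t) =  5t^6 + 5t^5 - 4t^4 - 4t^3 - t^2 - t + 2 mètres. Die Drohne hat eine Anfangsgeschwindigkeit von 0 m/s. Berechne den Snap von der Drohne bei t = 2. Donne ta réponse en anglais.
We have snap s(t) = 720·t^2 - 240·t + 96. Substituting t = 2: s(2) = 2496.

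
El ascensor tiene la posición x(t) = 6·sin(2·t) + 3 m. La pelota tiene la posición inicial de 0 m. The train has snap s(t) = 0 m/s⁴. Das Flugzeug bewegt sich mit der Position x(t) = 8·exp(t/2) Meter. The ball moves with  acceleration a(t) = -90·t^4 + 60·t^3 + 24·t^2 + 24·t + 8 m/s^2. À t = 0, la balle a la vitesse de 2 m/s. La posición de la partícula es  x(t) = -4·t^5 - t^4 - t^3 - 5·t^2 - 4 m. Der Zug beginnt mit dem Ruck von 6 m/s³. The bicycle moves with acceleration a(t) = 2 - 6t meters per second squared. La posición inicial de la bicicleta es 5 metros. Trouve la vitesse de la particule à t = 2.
Nous devons dériver notre équation de la position x(t) = -4·t^5 - t^4 - t^3 - 5·t^2 - 4 1 fois. La dérivée de la position donne la vitesse: v(t) = -20·t^4 - 4·t^3 - 3·t^2 - 10·t. Nous avons la vitesse v(t) = -20·t^4 - 4·t^3 - 3·t^2 - 10·t. En substituant t = 2: v(2) = -384.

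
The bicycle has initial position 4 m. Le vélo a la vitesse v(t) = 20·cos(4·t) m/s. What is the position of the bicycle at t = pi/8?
We need to integrate our velocity equation v(t) = 20·cos(4·t) 1 time. The integral of velocity, with x(0) = 4, gives position: x(t) = 5·sin(4·t) + 4. We have position x(t) = 5·sin(4·t) + 4. Substituting t = pi/8: x(pi/8) = 9.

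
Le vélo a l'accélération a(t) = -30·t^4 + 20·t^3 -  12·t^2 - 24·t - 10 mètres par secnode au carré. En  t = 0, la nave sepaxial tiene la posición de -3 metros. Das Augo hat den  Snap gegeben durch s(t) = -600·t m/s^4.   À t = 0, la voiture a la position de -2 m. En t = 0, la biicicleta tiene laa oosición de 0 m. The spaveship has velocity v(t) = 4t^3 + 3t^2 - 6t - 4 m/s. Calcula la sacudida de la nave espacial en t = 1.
Partiendo de la velocidad v(t) = 4·t^3 + 3·t^2 - 6·t - 4, tomamos 2 derivadas. Tomando d/dt de v(t), encontramos a(t) = 12·t^2 + 6·t - 6. Derivando la aceleración, obtenemos la sacudida: j(t) = 24·t + 6. De la ecuación de la sacudida j(t) = 24·t + 6, sustituimos t = 1 para obtener j = 30.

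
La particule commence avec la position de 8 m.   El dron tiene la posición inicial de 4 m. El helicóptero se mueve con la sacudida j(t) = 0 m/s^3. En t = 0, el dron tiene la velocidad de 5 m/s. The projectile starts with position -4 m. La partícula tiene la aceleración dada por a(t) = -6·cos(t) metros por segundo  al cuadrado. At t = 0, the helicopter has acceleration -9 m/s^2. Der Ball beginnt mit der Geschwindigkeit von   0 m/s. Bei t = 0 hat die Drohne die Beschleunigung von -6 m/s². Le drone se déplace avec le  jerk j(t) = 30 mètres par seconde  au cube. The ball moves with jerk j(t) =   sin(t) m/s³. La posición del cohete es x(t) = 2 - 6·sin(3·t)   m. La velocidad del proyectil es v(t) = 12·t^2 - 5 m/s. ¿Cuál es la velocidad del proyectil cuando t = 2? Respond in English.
We have velocity v(t) = 12·t^2 - 5. Substituting t = 2: v(2) = 43.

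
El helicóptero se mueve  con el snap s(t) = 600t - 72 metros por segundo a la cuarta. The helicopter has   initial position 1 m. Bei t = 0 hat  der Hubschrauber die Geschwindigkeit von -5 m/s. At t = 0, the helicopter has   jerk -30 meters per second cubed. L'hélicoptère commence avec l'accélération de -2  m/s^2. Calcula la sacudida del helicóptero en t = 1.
Debemos encontrar la antiderivada de nuestra ecuación del snap s(t) = 600·t - 72 1 vez. Tomando ∫s(t)dt y aplicando j(0) = -30, encontramos j(t) = 300·t^2 - 72·t - 30. De la ecuación de la sacudida j(t) = 300·t^2 - 72·t - 30, sustituimos t = 1 para obtener j = 198.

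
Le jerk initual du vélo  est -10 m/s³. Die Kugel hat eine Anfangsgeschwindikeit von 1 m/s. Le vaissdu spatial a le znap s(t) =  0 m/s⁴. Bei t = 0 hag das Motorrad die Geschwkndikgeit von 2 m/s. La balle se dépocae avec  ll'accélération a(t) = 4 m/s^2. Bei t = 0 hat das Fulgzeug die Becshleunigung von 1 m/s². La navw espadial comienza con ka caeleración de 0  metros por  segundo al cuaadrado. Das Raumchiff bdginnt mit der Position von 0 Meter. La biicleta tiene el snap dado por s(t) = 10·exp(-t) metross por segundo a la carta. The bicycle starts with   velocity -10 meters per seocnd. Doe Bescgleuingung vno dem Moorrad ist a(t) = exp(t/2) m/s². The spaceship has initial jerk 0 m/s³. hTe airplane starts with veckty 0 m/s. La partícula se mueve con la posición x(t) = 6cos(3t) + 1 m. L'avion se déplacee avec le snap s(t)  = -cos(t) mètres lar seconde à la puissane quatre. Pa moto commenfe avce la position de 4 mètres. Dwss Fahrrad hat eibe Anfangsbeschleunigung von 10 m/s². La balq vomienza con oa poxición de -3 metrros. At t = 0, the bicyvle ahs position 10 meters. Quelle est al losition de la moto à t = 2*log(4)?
Nous devons trouver l'intégrale de notre équation de l'accélération a(t) = exp(t/2) 2 fois. La primitive de l'accélération, avec v(0) = 2, donne la vitesse: v(t) = 2·exp(t/2). En prenant ∫v(t)dt et en appliquant x(0) = 4, nous trouvons x(t) = 4·exp(t/2). En utilisant x(t) = 4·exp(t/2) et en substituant t = 2*log(4), nous trouvons x = 16.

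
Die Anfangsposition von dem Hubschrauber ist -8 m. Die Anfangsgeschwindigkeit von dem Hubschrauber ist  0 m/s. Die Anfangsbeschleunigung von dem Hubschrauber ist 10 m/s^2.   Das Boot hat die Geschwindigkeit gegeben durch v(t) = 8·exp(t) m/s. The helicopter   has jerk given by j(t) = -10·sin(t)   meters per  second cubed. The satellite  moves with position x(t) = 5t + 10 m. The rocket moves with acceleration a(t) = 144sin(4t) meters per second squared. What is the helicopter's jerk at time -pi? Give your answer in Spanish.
Tenemos la sacudida j(t) = -10·sin(t). Sustituyendo t = -pi: j(-pi) = 0.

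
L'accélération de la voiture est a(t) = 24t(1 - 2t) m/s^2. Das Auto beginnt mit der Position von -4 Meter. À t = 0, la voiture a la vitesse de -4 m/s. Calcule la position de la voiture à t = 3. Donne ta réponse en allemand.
Um dies zu lösen, müssen wir 2 Integrale unserer Gleichung für die Beschleunigung a(t) = 24·t·(1 - 2·t) finden. Durch Integration von der Beschleunigung und Verwendung der Anfangsbedingung v(0) = -4, erhalten wir v(t) = -16·t^3 + 12·t^2 - 4. Mit ∫v(t)dt und Anwendung von x(0) = -4, finden wir x(t) = -4·t^4 + 4·t^3 - 4·t - 4. Wir haben die Position x(t) = -4·t^4 + 4·t^3 - 4·t - 4. Durch Einsetzen von t = 3: x(3) = -232.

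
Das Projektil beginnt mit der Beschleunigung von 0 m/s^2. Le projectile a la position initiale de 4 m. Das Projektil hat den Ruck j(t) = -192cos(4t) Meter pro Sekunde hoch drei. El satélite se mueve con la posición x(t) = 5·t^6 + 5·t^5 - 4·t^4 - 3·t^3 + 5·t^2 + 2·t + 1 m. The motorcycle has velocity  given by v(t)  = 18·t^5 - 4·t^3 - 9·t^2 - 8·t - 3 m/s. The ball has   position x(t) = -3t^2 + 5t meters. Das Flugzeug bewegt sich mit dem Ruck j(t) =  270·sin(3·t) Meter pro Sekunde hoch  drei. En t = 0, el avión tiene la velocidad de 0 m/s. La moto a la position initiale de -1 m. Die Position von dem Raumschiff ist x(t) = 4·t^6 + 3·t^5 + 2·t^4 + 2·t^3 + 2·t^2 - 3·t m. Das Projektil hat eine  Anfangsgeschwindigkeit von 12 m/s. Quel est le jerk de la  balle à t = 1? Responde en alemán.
Um dies zu lösen, müssen wir 3 Ableitungen unserer Gleichung für die Position x(t) = -3·t^2 + 5·t nehmen. Durch Ableiten von der Position erhalten wir die Geschwindigkeit: v(t) = 5 - 6·t. Durch Ableiten von der Geschwindigkeit erhalten wir die Beschleunigung: a(t) = -6. Die Ableitung von der Beschleunigung ergibt den Ruck: j(t) = 0. Wir haben den Ruck j(t) = 0. Durch Einsetzen von t = 1: j(1) = 0.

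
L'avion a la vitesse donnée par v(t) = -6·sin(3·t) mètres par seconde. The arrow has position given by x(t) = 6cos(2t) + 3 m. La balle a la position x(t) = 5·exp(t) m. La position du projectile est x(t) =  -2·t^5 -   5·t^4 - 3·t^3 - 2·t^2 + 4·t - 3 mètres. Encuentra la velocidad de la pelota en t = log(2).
Debemos derivar nuestra ecuación de la posición x(t) = 5·exp(t) 1 vez. La derivada de la posición da la velocidad: v(t) = 5·exp(t). Tenemos la velocidad v(t) = 5·exp(t). Sustituyendo t = log(2): v(log(2)) = 10.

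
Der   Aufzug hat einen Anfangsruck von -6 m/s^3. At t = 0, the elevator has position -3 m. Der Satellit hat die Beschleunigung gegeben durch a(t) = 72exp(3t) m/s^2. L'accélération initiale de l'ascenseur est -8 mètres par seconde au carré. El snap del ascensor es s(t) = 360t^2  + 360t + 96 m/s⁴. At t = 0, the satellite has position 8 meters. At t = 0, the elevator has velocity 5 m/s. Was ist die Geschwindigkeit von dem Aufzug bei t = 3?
Wir müssen die Stammfunktion unserer Gleichung für den Snap s(t) = 360·t^2 + 360·t + 96 3-mal finden. Die Stammfunktion von dem Snap, mit j(0) = -6, ergibt den Ruck: j(t) = 120·t^3 + 180·t^2 + 96·t - 6. Durch Integration von dem Ruck und Verwendung der Anfangsbedingung a(0) = -8, erhalten wir a(t) = 30·t^4 + 60·t^3 + 48·t^2 - 6·t - 8. Durch Integration von der Beschleunigung und Verwendung der Anfangsbedingung v(0) = 5, erhalten wir v(t) = 6·t^5 + 15·t^4 + 16·t^3 - 3·t^2 - 8·t + 5. Mit v(t) = 6·t^5 + 15·t^4 + 16·t^3 - 3·t^2 - 8·t + 5 und Einsetzen von t = 3, finden wir v = 3059.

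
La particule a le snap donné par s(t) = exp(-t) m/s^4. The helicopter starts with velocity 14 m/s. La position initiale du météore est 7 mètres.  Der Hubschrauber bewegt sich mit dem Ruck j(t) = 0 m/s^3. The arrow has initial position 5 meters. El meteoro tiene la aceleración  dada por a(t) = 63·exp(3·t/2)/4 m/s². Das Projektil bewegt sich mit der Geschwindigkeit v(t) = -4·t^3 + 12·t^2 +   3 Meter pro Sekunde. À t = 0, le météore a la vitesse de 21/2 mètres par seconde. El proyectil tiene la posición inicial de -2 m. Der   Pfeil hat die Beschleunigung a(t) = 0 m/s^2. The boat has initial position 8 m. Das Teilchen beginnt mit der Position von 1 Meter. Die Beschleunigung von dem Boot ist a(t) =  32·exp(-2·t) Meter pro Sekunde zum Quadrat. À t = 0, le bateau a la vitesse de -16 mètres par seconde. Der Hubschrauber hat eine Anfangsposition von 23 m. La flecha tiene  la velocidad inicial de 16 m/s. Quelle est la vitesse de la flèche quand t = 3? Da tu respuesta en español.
Para resolver esto, necesitamos tomar 1 integral de nuestra ecuación de la aceleración a(t) = 0. Integrando la aceleración y usando la condición inicial v(0) = 16, obtenemos v(t) = 16. Usando v(t) = 16 y sustituyendo t = 3, encontramos v = 16.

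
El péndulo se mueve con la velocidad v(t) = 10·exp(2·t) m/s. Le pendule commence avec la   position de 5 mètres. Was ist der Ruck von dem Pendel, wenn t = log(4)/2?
Ausgehend von der Geschwindigkeit v(t) = 10·exp(2·t), nehmen wir 2 Ableitungen. Mit d/dt von v(t) finden wir a(t) = 20·exp(2·t). Die Ableitung von der Beschleunigung ergibt den Ruck: j(t) = 40·exp(2·t). Aus der Gleichung für den Ruck j(t) = 40·exp(2·t), setzen wir t = log(4)/2 ein und erhalten j = 160.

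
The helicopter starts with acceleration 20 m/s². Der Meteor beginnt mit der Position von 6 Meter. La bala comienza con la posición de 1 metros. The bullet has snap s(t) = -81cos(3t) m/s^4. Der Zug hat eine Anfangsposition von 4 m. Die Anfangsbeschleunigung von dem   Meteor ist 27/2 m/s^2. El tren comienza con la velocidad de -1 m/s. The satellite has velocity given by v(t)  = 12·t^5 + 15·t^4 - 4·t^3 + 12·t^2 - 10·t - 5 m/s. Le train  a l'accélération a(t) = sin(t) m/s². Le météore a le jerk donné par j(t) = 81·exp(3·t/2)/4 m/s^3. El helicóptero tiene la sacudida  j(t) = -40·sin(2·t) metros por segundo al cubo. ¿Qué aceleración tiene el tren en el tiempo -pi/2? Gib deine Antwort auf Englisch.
From the given acceleration equation a(t) = sin(t), we substitute t = -pi/2 to get a = -1.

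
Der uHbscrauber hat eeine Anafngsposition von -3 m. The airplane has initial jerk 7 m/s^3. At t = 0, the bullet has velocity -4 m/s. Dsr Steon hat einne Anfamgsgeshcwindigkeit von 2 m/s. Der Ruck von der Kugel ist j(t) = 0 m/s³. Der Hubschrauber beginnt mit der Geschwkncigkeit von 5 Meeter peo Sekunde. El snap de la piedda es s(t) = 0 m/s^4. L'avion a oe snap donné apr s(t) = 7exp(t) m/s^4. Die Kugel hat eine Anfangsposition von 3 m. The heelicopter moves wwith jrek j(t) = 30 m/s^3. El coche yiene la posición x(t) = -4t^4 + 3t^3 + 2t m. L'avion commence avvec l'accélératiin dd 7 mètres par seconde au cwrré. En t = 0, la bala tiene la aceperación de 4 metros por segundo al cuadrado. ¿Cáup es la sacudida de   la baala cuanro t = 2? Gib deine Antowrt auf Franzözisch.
Nous avons le jerk j(t) = 0. En substituant t = 2: j(2) = 0.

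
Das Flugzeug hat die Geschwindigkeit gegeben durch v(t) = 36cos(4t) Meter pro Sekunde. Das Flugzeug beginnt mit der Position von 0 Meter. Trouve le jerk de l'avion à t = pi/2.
Pour résoudre ceci, nous devons prendre 2 dérivées de notre équation de la vitesse v(t) = 36·cos(4·t). En dérivant la vitesse, nous obtenons l'accélération: a(t) = -144·sin(4·t). En prenant d/dt de a(t), nous trouvons j(t) = -576·cos(4·t). Nous avons le jerk j(t) = -576·cos(4·t). En substituant t = pi/2: j(pi/2) = -576.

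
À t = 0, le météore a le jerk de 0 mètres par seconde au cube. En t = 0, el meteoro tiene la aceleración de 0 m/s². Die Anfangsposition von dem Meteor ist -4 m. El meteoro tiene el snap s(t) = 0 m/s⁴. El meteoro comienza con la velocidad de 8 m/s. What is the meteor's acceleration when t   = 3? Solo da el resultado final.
The acceleration at t = 3 is a = 0.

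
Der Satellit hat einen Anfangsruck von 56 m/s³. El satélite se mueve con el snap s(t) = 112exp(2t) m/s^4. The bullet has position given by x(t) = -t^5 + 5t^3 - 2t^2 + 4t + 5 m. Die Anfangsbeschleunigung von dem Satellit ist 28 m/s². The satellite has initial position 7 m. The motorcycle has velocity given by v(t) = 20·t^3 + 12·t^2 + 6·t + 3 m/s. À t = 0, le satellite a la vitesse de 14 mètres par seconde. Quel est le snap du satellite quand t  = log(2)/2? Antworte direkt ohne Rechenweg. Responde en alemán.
Der Snap bei t = log(2)/2 ist s = 224.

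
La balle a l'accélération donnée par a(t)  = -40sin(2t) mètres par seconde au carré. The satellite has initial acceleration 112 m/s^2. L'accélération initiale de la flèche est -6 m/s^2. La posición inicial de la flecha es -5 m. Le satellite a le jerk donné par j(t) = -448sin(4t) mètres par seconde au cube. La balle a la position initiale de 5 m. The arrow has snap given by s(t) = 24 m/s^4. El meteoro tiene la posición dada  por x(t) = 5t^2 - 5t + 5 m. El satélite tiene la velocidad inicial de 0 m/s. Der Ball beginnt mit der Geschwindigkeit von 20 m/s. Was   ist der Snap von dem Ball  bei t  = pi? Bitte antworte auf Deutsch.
Ausgehend von der Beschleunigung a(t) = -40·sin(2·t), nehmen wir 2 Ableitungen. Die Ableitung von der Beschleunigung ergibt den Ruck: j(t) = -80·cos(2·t). Die Ableitung von dem Ruck ergibt den Snap: s(t) = 160·sin(2·t). Aus der Gleichung für den Snap s(t) = 160·sin(2·t), setzen wir t = pi ein und erhalten s = 0.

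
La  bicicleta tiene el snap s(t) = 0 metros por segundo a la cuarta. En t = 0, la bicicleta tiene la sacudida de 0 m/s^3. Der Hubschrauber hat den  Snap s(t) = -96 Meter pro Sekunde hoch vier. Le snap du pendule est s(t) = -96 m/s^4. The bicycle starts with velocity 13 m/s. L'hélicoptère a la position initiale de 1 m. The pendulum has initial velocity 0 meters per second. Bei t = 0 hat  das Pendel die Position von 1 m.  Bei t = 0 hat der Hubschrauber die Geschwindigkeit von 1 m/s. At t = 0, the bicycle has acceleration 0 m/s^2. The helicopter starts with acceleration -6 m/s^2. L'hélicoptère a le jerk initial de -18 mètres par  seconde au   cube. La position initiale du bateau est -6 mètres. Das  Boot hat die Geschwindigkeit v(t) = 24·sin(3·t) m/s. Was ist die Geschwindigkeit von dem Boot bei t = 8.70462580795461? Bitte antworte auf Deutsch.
Mit v(t) = 24·sin(3·t) und Einsetzen von t = 8.70462580795461, finden wir v = 19.9471132946047.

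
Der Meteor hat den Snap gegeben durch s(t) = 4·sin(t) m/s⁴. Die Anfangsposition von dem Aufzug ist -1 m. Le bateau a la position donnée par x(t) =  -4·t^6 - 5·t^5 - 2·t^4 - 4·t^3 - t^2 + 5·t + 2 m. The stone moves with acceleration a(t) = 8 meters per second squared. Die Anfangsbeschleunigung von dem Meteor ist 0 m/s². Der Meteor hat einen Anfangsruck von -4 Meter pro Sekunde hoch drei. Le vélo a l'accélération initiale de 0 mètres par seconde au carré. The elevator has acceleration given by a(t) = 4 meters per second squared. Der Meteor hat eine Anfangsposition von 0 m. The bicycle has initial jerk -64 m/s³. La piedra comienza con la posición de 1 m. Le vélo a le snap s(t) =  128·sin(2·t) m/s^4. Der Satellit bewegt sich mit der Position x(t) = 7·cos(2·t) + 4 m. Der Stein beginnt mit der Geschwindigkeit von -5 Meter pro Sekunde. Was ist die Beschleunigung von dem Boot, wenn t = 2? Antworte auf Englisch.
To solve this, we need to take 2 derivatives of our position equation x(t) = -4·t^6 - 5·t^5 - 2·t^4 - 4·t^3 - t^2 + 5·t + 2. Taking d/dt of x(t), we find v(t) = -24·t^5 - 25·t^4 - 8·t^3 - 12·t^2 - 2·t + 5. Differentiating velocity, we get acceleration: a(t) = -120·t^4 - 100·t^3 - 24·t^2 - 24·t - 2. We have acceleration a(t) = -120·t^4 - 100·t^3 - 24·t^2 - 24·t - 2. Substituting t = 2: a(2) = -2866.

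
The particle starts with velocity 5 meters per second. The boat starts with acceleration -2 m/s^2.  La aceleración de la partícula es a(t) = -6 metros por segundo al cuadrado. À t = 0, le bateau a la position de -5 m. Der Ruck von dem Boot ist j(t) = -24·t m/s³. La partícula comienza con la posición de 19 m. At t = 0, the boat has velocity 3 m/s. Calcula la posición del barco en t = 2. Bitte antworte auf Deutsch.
Wir müssen die Stammfunktion unserer Gleichung für den Ruck j(t) = -24·t 3-mal finden. Durch Integration von dem Ruck und Verwendung der Anfangsbedingung a(0) = -2, erhalten wir a(t) = -12·t^2 - 2. Das Integral von der Beschleunigung, mit v(0) = 3, ergibt die Geschwindigkeit: v(t) = -4·t^3 - 2·t + 3. Durch Integration von der Geschwindigkeit und Verwendung der Anfangsbedingung x(0) = -5, erhalten wir x(t) = -t^4 - t^2 + 3·t - 5. Wir haben die Position x(t) = -t^4 - t^2 + 3·t - 5. Durch Einsetzen von t = 2: x(2) = -19.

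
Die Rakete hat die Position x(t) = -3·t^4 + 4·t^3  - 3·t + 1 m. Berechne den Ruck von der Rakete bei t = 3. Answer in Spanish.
Partiendo de la posición x(t) = -3·t^4 + 4·t^3 - 3·t + 1, tomamos 3 derivadas. Derivando la posición, obtenemos la velocidad: v(t) = -12·t^3 + 12·t^2 - 3. Tomando d/dt de v(t), encontramos a(t) = -36·t^2 + 24·t. Tomando d/dt de a(t), encontramos j(t) = 24 - 72·t. Tenemos la sacudida j(t) = 24 - 72·t. Sustituyendo t = 3: j(3) = -192.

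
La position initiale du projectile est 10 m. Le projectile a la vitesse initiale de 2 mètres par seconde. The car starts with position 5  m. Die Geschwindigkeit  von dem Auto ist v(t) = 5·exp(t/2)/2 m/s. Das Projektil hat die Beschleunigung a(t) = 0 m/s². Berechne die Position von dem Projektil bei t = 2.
Wir müssen unsere Gleichung für die Beschleunigung a(t) = 0 2-mal integrieren. Das Integral von der Beschleunigung, mit v(0) = 2, ergibt die Geschwindigkeit: v(t) = 2. Das Integral von der Geschwindigkeit, mit x(0) = 10, ergibt die Position: x(t) = 2·t + 10. Mit x(t) = 2·t + 10 und Einsetzen von t = 2, finden wir x = 14.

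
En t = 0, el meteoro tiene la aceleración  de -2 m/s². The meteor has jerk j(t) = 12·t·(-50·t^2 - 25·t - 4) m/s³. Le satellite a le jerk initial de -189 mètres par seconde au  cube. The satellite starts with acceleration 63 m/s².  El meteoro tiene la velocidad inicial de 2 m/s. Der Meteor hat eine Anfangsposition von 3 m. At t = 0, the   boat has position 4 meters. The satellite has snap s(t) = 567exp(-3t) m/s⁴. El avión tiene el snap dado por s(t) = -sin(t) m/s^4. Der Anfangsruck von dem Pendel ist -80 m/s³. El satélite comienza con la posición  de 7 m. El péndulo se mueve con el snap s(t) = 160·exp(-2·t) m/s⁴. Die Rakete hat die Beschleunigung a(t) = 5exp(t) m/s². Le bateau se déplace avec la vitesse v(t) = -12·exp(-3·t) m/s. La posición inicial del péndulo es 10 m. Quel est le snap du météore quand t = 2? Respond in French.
En partant du jerk j(t) = 12·t·(-50·t^2 - 25·t - 4), nous prenons 1 dérivée. En dérivant le jerk, nous obtenons le snap: s(t) = -600·t^2 + 12·t·(-100·t - 25) - 300·t - 48. De l'équation du snap s(t) = -600·t^2 + 12·t·(-100·t - 25) - 300·t - 48, nous substituons t = 2 pour obtenir s = -8448.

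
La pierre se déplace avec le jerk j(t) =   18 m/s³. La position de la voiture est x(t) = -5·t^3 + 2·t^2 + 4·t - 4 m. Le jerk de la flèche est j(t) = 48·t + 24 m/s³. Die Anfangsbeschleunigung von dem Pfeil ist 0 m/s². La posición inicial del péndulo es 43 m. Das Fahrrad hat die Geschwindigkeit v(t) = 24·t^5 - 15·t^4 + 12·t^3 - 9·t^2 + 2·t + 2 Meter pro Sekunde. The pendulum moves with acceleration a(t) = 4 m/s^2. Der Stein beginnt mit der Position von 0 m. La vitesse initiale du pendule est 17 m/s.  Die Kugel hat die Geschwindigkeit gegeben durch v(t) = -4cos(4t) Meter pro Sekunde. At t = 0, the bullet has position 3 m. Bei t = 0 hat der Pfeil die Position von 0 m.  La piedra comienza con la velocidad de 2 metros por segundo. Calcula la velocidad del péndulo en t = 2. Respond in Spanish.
Necesitamos integrar nuestra ecuación de la aceleración a(t) = 4 1 vez. La integral de la aceleración, con v(0) = 17, da la velocidad: v(t) = 4·t + 17. Usando v(t) = 4·t + 17 y sustituyendo t = 2, encontramos v = 25.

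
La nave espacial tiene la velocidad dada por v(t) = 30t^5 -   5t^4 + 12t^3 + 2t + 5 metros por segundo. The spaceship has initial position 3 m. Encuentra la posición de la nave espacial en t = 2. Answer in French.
Nous devons intégrer notre équation de la vitesse v(t) = 30·t^5 - 5·t^4 + 12·t^3 + 2·t + 5 1 fois. L'intégrale de la vitesse, avec x(0) = 3, donne la position: x(t) = 5·t^6 - t^5 + 3·t^4 + t^2 + 5·t + 3. Nous avons la position x(t) = 5·t^6 - t^5 + 3·t^4 + t^2 + 5·t + 3. En substituant t = 2: x(2) = 353.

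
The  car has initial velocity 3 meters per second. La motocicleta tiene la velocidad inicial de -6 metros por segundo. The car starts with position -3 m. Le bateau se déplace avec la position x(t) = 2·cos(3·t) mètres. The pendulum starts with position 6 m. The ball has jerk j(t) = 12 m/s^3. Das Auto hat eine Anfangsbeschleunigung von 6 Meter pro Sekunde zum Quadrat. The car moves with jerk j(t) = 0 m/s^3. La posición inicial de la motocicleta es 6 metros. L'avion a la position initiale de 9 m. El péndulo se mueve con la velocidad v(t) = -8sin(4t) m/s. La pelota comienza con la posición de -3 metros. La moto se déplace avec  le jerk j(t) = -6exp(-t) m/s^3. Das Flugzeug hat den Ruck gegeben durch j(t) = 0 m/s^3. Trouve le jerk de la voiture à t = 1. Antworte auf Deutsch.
Wir haben den Ruck j(t) = 0. Durch Einsetzen von t = 1: j(1) = 0.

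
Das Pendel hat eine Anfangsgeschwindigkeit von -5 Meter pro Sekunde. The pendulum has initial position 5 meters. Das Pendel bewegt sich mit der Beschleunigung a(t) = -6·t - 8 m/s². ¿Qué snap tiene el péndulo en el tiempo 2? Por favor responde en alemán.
Um dies zu lösen, müssen wir 2 Ableitungen unserer Gleichung für die Beschleunigung a(t) = -6·t - 8 nehmen. Die Ableitung von der Beschleunigung ergibt den Ruck: j(t) = -6. Durch Ableiten von dem Ruck erhalten wir den Snap: s(t) = 0. Mit s(t) = 0 und Einsetzen von t = 2, finden wir s = 0.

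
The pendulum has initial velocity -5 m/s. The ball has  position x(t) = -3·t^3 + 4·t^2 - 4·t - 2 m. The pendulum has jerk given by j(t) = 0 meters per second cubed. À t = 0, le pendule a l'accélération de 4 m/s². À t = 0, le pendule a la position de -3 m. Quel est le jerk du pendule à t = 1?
Nous avons le jerk j(t) = 0. En substituant t = 1: j(1) = 0.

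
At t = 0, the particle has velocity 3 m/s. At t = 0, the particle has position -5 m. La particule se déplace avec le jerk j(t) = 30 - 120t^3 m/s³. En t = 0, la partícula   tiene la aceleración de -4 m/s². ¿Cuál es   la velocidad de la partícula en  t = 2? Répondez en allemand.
Ausgehend von dem Ruck j(t) = 30 - 120·t^3, nehmen wir 2 Stammfunktionen. Mit ∫j(t)dt und Anwendung von a(0) = -4, finden wir a(t) = -30·t^4 + 30·t - 4. Durch Integration von der Beschleunigung und Verwendung der Anfangsbedingung v(0) = 3, erhalten wir v(t) = -6·t^5 + 15·t^2 - 4·t + 3. Mit v(t) = -6·t^5 + 15·t^2 - 4·t + 3 und Einsetzen von t = 2, finden wir v = -137.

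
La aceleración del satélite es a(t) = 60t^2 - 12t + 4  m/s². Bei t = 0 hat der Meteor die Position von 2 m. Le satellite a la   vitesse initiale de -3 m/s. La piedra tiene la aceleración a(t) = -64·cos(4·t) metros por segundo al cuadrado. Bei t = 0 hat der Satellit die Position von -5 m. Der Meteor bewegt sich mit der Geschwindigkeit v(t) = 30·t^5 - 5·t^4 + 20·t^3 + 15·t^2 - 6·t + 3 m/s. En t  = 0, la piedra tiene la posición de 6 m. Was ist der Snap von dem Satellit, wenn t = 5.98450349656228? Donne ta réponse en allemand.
Um dies zu lösen, müssen wir 2 Ableitungen unserer Gleichung für die Beschleunigung a(t) = 60·t^2 - 12·t + 4 nehmen. Durch Ableiten von der Beschleunigung erhalten wir den Ruck: j(t) = 120·t - 12. Durch Ableiten von dem Ruck erhalten wir den Snap: s(t) = 120. Wir haben den Snap s(t) = 120. Durch Einsetzen von t = 5.98450349656228: s(5.98450349656228) = 120.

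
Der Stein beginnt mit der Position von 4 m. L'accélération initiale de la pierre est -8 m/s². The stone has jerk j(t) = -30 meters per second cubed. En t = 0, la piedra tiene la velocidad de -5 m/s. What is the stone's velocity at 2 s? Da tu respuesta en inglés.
We need to integrate our jerk equation j(t) = -30 2 times. Integrating jerk and using the initial condition a(0) = -8, we get a(t) = -30·t - 8. The antiderivative of acceleration, with v(0) = -5, gives velocity: v(t) = -15·t^2 - 8·t - 5. Using v(t) = -15·t^2 - 8·t - 5 and substituting t = 2, we find v = -81.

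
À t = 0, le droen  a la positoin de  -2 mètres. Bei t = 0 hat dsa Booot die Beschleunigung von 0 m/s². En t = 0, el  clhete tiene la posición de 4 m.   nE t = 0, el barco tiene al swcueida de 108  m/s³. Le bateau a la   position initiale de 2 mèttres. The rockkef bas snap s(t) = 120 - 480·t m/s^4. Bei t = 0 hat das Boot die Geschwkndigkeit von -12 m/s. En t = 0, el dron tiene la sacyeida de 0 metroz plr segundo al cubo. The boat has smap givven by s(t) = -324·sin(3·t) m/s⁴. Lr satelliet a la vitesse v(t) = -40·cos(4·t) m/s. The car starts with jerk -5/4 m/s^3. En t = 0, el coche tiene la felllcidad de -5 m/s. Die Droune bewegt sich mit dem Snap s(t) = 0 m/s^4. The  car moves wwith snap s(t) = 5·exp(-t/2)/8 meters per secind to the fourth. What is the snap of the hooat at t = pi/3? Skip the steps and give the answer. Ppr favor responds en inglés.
At t = pi/3, s = 0.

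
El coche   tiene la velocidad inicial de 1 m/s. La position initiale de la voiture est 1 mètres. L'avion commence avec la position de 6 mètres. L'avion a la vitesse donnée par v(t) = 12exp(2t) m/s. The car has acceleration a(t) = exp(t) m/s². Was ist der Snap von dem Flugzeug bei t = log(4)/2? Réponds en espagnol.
Partiendo de la velocidad v(t) = 12·exp(2·t), tomamos 3 derivadas. Tomando d/dt de v(t), encontramos a(t) = 24·exp(2·t). La derivada de la aceleración da la sacudida: j(t) = 48·exp(2·t). Derivando la sacudida, obtenemos el snap: s(t) = 96·exp(2·t). De la ecuación del snap s(t) = 96·exp(2·t), sustituimos t = log(4)/2 para obtener s = 384.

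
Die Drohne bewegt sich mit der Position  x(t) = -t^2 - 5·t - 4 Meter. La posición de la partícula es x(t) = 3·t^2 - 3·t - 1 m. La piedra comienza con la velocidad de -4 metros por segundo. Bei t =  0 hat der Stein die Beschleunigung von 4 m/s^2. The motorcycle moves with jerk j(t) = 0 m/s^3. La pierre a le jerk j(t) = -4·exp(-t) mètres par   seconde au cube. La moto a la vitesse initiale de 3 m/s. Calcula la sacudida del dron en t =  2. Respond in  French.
En partant de la position x(t) = -t^2 - 5·t - 4, nous prenons 3 dérivées. La dérivée de la position donne la vitesse: v(t) = -2·t - 5. En prenant d/dt de v(t), nous trouvons a(t) = -2. La dérivée de l'accélération donne le jerk: j(t) = 0. De l'équation du jerk j(t) = 0, nous substituons t = 2 pour obtenir j = 0.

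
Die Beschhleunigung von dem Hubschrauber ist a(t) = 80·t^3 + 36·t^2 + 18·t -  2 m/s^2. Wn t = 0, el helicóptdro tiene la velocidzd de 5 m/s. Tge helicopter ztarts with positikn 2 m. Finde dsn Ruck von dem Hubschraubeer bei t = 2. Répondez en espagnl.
Debemos derivar nuestra ecuación de la aceleración a(t) = 80·t^3 + 36·t^2 + 18·t - 2 1 vez. Derivando la aceleración, obtenemos la sacudida: j(t) = 240·t^2 + 72·t + 18. Usando j(t) = 240·t^2 + 72·t + 18 y sustituyendo t = 2, encontramos j = 1122.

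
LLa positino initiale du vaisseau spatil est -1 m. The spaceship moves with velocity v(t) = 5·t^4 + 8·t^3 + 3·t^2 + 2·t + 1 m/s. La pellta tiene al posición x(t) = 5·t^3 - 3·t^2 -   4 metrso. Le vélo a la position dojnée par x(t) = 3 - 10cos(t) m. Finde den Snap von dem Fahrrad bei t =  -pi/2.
Wir müssen unsere Gleichung für die Position x(t) = 3 - 10·cos(t) 4-mal ableiten. Die Ableitung von der Position ergibt die Geschwindigkeit: v(t) = 10·sin(t). Mit d/dt von v(t) finden wir a(t) = 10·cos(t). Mit d/dt von a(t) finden wir j(t) = -10·sin(t). Die Ableitung von dem Ruck ergibt den Snap: s(t) = -10·cos(t). Aus der Gleichung für den Snap s(t) = -10·cos(t), setzen wir t = -pi/2 ein und erhalten s = 0.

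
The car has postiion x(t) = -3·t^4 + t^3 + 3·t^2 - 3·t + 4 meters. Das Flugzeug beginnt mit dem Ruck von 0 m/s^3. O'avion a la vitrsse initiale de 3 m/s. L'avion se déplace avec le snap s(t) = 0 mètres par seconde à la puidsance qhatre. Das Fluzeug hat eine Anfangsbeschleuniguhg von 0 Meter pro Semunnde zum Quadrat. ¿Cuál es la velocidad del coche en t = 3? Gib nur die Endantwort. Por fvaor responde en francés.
À t = 3, v = -282.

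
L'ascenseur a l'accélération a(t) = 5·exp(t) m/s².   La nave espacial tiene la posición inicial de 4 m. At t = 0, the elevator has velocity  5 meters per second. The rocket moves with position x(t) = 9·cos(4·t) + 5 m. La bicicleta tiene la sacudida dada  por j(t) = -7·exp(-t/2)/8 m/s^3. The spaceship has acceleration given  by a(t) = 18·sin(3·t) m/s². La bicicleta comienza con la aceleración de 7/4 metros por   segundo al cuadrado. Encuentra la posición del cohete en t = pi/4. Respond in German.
Aus der Gleichung für die Position x(t) = 9·cos(4·t) + 5, setzen wir t = pi/4 ein und erhalten x = -4.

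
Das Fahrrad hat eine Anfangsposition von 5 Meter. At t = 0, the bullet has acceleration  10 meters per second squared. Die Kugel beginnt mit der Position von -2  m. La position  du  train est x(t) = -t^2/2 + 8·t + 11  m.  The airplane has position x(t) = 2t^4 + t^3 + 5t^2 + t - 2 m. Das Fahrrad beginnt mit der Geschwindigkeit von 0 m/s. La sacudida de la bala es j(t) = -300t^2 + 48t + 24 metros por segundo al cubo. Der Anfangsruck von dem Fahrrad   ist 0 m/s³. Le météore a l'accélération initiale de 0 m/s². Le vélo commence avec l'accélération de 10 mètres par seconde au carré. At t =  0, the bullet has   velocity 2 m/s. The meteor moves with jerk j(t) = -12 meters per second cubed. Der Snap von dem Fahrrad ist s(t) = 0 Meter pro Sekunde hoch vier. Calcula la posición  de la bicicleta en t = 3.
Necesitamos integrar nuestra ecuación del snap s(t) = 0 4 veces. Tomando ∫s(t)dt y aplicando j(0) = 0, encontramos j(t) = 0. La integral de la sacudida es la aceleración. Usando a(0) = 10, obtenemos a(t) = 10. La antiderivada de la aceleración es la velocidad. Usando v(0) = 0, obtenemos v(t) = 10·t. La antiderivada de la velocidad es la posición. Usando x(0) = 5, obtenemos x(t) = 5·t^2 + 5. Usando x(t) = 5·t^2 + 5 y sustituyendo t = 3, encontramos x = 50.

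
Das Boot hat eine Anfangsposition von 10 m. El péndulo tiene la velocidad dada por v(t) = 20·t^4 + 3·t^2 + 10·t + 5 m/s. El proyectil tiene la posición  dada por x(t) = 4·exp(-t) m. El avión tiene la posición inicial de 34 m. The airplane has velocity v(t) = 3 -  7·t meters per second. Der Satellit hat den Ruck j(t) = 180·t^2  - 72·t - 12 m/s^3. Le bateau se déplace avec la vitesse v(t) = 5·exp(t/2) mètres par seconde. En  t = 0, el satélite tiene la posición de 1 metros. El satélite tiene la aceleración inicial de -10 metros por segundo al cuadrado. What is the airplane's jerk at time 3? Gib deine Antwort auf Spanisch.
Para resolver esto, necesitamos tomar 2 derivadas de nuestra ecuación de la velocidad v(t) = 3 - 7·t. Tomando d/dt de v(t), encontramos a(t) = -7. La derivada de la aceleración da la sacudida: j(t) = 0. De la ecuación de la sacudida j(t) = 0, sustituimos t = 3 para obtener j = 0.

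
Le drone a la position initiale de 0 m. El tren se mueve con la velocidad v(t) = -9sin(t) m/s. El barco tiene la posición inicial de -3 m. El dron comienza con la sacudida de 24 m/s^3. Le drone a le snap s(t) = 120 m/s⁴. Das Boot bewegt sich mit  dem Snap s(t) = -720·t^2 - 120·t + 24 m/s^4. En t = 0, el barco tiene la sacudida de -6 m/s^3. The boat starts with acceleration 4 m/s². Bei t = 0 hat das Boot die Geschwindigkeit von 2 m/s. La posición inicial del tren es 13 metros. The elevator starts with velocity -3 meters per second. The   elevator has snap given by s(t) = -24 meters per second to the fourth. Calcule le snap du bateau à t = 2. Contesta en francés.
Nous avons le snap s(t) = -720·t^2 - 120·t + 24. En substituant t = 2: s(2) = -3096.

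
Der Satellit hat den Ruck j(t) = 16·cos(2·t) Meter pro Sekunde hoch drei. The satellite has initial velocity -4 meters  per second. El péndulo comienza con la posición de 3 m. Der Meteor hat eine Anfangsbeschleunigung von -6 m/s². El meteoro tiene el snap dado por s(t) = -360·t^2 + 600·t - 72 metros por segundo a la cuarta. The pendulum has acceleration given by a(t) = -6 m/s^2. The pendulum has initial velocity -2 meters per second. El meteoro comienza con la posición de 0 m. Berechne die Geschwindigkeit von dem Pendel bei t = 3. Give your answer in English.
To solve this, we need to take 1 integral of our acceleration equation a(t) = -6. Integrating acceleration and using the initial condition v(0) = -2, we get v(t) = -6·t - 2. We have velocity v(t) = -6·t - 2. Substituting t = 3: v(3) = -20.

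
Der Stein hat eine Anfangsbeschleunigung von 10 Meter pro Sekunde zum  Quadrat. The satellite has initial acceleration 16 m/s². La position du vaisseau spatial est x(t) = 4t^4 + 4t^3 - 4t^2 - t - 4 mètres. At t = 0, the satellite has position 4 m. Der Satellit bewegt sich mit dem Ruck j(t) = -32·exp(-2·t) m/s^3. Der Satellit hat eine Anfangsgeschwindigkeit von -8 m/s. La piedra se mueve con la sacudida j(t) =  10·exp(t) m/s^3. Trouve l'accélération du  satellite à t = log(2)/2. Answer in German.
Um dies zu lösen, müssen wir 1 Integral unserer Gleichung für den Ruck j(t) = -32·exp(-2·t) finden. Das Integral von dem Ruck, mit a(0) = 16, ergibt die Beschleunigung: a(t) = 16·exp(-2·t). Mit a(t) = 16·exp(-2·t) und Einsetzen von t = log(2)/2, finden wir a = 8.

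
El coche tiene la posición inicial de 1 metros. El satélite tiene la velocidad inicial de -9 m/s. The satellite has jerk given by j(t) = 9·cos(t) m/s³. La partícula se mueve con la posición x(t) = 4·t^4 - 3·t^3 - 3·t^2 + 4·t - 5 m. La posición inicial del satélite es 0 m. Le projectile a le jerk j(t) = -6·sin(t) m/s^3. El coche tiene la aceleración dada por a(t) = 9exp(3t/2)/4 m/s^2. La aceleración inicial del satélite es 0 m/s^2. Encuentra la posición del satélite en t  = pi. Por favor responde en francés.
En partant du jerk j(t) = 9·cos(t), nous prenons 3 primitives. En prenant ∫j(t)dt et en appliquant a(0) = 0, nous trouvons a(t) = 9·sin(t). La primitive de l'accélération est la vitesse. En utilisant v(0) = -9, nous obtenons v(t) = -9·cos(t). L'intégrale de la vitesse, avec x(0) = 0, donne la position: x(t) = -9·sin(t). De l'équation de la position x(t) = -9·sin(t), nous substituons t = pi pour obtenir x = 0.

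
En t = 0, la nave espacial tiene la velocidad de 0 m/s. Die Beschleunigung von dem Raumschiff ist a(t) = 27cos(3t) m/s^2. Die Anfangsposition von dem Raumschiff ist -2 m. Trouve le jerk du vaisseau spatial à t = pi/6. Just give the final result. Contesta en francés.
À t = pi/6, j = -81.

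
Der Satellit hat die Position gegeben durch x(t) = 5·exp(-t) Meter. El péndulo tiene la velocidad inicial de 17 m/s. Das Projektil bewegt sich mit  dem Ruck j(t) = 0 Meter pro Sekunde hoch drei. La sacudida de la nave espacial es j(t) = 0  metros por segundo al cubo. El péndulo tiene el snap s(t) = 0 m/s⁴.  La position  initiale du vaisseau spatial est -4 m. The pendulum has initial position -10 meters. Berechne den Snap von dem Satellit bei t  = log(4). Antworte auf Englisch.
Starting from position x(t) = 5·exp(-t), we take 4 derivatives. The derivative of position gives velocity: v(t) = -5·exp(-t). Differentiating velocity, we get acceleration: a(t) = 5·exp(-t). Differentiating acceleration, we get jerk: j(t) = -5·exp(-t). Taking d/dt of j(t), we find s(t) = 5·exp(-t). From the given snap equation s(t) = 5·exp(-t), we substitute t = log(4) to get s = 5/4.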